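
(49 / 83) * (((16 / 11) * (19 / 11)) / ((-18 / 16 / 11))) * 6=-238336 / 2739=-87.02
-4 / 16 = -1 / 4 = -0.25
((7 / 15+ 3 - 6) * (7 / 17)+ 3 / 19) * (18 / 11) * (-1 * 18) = 463212 / 17765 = 26.07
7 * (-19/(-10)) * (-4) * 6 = -1596/5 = -319.20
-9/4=-2.25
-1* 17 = -17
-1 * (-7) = 7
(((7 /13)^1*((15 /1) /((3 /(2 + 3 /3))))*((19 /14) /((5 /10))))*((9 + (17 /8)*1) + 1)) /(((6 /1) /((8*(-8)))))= -36860 /13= -2835.38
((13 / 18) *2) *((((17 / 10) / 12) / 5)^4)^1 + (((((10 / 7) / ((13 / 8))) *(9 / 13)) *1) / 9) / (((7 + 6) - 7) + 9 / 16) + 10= 96689125791286213 / 9658958400000000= 10.01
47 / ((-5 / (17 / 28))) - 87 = -12979 / 140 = -92.71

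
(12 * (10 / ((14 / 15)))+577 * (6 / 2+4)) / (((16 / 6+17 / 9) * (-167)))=-5.48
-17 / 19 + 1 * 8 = 135 / 19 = 7.11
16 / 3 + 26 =94 / 3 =31.33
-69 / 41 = -1.68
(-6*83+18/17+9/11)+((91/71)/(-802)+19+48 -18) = -4761051521/10648154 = -447.12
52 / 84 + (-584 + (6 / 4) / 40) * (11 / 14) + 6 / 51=-26166157 / 57120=-458.09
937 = 937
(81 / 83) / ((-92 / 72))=-1458 / 1909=-0.76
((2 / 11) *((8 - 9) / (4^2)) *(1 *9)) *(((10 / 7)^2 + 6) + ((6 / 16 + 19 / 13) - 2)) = -361287 / 448448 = -0.81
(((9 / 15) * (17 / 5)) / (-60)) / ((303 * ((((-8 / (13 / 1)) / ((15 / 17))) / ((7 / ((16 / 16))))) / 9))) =819 / 80800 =0.01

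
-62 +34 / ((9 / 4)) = -422 / 9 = -46.89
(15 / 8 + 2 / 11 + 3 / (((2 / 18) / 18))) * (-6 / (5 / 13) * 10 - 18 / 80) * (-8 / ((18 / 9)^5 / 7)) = 1878718107 / 14080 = 133431.68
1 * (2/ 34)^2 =1/ 289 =0.00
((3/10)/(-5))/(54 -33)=-1/350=-0.00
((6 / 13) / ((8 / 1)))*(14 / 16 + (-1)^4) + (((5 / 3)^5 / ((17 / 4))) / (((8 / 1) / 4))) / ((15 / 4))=2637685 / 5155488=0.51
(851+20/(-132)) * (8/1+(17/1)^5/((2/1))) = 6644532349/11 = 604048395.36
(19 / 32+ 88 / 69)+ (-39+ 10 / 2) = -70945 / 2208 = -32.13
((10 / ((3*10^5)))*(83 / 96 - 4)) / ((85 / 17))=-301 / 14400000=-0.00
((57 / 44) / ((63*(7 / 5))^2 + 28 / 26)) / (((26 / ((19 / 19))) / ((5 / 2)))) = 7125 / 445034128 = 0.00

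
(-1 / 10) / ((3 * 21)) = -1 / 630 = -0.00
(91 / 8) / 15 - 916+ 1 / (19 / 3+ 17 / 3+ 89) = -11092609 / 12120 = -915.23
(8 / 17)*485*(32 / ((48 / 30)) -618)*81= -187939440 / 17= -11055261.18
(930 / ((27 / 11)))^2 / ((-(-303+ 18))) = 2325620 / 4617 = 503.71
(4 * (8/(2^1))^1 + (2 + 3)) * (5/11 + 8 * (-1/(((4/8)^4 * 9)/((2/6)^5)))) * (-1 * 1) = -66689/8019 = -8.32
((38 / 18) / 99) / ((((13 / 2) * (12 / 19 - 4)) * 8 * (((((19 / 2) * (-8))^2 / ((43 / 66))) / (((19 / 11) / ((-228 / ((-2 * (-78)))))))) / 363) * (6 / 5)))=215 / 43794432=0.00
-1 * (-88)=88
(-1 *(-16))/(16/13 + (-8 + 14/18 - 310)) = -1872/36971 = -0.05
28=28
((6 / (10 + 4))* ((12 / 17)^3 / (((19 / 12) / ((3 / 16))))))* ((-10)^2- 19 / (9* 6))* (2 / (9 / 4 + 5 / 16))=37193472 / 26790589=1.39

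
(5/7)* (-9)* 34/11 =-1530/77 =-19.87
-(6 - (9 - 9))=-6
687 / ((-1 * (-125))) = 687 / 125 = 5.50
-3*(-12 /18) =2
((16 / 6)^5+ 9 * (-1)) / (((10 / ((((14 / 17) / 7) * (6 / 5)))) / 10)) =122324 / 6885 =17.77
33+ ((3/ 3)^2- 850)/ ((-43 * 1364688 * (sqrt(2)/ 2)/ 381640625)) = 33+ 108004296875 * sqrt(2)/ 19560528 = 7841.64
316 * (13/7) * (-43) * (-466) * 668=54987157472/7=7855308210.29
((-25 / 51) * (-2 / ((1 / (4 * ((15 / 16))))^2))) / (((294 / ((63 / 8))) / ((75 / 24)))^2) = 10546875 / 109182976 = 0.10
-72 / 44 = -18 / 11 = -1.64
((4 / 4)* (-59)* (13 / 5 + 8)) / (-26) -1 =2997 / 130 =23.05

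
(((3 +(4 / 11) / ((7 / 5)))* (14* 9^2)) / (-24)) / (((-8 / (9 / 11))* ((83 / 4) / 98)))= 2988657 / 40172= 74.40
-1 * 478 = -478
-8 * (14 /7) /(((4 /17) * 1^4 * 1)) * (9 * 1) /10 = -306 /5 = -61.20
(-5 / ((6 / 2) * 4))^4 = 625 / 20736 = 0.03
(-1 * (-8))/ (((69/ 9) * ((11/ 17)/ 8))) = 12.90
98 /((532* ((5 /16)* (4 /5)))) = 0.74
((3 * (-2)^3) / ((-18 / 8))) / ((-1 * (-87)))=32 / 261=0.12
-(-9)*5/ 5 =9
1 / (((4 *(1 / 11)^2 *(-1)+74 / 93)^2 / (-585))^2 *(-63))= -609736927794406580025 / 37971004020069232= -16057.96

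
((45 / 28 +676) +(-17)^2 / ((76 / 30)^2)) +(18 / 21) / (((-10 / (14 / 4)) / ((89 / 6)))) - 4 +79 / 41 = 1483890817 / 2072140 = 716.12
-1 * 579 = -579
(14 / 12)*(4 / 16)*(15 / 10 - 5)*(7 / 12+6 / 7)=-1.47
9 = 9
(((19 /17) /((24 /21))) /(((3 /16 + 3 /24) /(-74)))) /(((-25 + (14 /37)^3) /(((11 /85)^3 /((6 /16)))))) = 965147935136 /17989013983125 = 0.05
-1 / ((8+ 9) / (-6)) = 6 / 17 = 0.35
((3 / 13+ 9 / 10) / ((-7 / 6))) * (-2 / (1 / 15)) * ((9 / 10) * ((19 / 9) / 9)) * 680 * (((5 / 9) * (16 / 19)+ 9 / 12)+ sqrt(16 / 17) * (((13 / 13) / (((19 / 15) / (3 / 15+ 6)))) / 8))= 7812 * sqrt(17) / 13+ 198254 / 39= 7561.11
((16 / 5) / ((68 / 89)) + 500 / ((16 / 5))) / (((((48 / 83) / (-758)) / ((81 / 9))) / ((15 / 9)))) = -3154315.98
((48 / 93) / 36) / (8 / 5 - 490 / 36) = -40 / 33511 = -0.00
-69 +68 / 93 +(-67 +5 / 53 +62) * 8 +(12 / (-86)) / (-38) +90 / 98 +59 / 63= -62544703316 / 591967971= -105.66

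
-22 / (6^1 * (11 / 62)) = -62 / 3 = -20.67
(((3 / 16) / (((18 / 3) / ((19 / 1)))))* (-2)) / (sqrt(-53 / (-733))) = -19* sqrt(38849) / 848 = -4.42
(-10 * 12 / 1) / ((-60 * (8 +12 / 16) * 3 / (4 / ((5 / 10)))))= 0.61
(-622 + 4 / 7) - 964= -11098 / 7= -1585.43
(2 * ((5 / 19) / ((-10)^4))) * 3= 3 / 19000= 0.00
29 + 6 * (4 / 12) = 31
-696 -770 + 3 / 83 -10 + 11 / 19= -2326682 / 1577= -1475.38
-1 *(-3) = 3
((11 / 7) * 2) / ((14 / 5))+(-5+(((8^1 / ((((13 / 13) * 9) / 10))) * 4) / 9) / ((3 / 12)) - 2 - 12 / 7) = 32588 / 3969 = 8.21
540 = 540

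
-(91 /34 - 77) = 2527 /34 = 74.32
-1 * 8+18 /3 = -2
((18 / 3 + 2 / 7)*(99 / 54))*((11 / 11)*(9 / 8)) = 363 / 28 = 12.96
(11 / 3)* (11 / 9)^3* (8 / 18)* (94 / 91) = 5505016 / 1791153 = 3.07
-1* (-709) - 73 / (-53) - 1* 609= 101.38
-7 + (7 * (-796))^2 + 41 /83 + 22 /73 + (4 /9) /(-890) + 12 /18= 753399991464722 /24266295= 31047178.46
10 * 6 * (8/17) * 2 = 960/17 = 56.47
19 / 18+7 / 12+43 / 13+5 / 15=5.28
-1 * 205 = -205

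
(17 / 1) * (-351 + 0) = -5967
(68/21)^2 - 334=-142670/441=-323.51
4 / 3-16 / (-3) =20 / 3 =6.67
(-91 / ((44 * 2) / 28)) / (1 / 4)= -1274 / 11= -115.82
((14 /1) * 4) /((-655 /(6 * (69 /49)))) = -3312 /4585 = -0.72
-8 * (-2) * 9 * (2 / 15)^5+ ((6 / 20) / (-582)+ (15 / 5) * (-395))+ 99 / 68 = -329341797049 / 278268750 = -1183.54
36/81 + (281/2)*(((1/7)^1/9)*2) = 103/21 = 4.90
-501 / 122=-4.11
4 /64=1 /16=0.06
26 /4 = 13 /2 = 6.50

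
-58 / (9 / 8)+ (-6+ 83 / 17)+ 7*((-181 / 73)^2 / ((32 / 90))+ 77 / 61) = 61429669247 / 795768912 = 77.20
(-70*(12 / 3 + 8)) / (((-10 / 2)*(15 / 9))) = 504 / 5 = 100.80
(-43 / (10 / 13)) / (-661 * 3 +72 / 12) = 559 / 19770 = 0.03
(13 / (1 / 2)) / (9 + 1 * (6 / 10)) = 65 / 24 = 2.71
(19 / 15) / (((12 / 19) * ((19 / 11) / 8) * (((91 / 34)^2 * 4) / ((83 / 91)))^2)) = 240507238642 / 25554116341845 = 0.01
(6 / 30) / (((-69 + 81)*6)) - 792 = -285119 / 360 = -792.00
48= 48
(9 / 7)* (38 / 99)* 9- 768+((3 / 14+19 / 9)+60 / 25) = -5258713 / 6930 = -758.83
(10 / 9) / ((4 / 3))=5 / 6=0.83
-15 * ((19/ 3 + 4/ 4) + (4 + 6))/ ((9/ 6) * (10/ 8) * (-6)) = 208/ 9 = 23.11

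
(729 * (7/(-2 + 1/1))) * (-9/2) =45927/2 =22963.50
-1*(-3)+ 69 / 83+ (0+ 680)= 56758 / 83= 683.83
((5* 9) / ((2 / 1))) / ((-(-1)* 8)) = 45 / 16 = 2.81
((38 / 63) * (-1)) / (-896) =19 / 28224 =0.00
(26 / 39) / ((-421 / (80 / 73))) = -160 / 92199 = -0.00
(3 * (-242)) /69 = -242 /23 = -10.52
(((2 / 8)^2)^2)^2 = 0.00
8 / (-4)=-2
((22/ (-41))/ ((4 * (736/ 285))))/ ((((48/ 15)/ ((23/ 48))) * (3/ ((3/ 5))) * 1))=-1045/ 671744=-0.00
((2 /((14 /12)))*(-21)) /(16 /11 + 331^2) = -132 /401729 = -0.00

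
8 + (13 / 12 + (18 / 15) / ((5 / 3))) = 2941 / 300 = 9.80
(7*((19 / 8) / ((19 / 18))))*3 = 189 / 4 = 47.25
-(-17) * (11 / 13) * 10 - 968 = -10714 / 13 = -824.15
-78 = -78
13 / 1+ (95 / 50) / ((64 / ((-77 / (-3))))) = 26423 / 1920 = 13.76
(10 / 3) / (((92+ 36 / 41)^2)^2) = 14128805 / 315412585119744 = 0.00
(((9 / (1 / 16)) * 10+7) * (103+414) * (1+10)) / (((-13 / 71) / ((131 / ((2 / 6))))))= -229616270367 / 13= -17662790028.23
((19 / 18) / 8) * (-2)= -19 / 72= -0.26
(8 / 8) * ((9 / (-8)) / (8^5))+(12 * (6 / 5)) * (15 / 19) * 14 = 792723285 / 4980736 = 159.16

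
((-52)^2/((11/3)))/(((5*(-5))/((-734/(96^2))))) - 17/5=-27737/26400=-1.05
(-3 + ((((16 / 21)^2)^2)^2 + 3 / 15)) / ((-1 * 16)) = 254022597287 / 1512914374440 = 0.17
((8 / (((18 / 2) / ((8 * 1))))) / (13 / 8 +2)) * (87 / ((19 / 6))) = 1024 / 19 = 53.89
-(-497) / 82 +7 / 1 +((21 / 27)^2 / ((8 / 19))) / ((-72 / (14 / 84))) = 149867557 / 11477376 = 13.06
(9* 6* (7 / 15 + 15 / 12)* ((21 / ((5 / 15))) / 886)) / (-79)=-58401 / 699940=-0.08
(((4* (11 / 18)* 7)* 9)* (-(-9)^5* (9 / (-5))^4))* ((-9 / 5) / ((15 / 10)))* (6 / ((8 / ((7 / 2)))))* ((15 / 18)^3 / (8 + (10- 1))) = -69606547857 / 6800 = -10236257.04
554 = 554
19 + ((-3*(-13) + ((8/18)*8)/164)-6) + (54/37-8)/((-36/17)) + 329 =10488515/27306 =384.11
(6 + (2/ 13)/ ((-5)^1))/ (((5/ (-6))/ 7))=-16296/ 325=-50.14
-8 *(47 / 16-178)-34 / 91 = 254823 / 182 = 1400.13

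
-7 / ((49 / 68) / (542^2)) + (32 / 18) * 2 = -179783344 / 63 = -2853703.87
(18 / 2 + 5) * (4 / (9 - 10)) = -56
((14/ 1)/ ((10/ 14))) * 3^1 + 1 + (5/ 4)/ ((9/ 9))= 1221/ 20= 61.05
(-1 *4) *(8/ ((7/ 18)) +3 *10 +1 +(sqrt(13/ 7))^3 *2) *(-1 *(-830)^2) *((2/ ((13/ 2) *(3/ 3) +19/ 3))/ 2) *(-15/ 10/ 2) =-9120290.22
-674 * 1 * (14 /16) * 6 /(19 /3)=-21231 /38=-558.71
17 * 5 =85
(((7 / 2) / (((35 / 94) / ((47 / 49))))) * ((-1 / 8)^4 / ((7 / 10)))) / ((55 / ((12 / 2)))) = 6627 / 19317760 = 0.00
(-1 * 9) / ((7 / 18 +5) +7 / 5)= -1.33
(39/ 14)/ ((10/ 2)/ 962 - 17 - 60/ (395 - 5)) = -481/ 2961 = -0.16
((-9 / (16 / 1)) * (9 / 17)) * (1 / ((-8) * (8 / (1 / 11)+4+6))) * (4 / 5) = 81 / 266560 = 0.00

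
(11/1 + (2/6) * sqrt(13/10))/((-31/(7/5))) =-77/155-7 * sqrt(130)/4650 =-0.51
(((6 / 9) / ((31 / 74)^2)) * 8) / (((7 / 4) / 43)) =15069952 / 20181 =746.74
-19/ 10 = -1.90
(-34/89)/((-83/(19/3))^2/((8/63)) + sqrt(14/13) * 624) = -6088002192/16613198456711 + 4537255936 * sqrt(182)/348877167590931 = -0.00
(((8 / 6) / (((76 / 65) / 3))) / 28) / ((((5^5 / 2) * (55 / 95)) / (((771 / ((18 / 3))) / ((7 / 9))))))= 30069 / 1347500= 0.02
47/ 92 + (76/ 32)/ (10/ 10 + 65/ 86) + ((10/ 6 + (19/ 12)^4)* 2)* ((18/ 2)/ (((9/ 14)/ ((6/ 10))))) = 4064340071/ 30006720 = 135.45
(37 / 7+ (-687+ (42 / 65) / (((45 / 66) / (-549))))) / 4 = -683636 / 2275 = -300.50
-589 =-589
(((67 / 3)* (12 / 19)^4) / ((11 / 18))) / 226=0.03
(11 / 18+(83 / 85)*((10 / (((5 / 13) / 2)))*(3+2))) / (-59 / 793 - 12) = -2470195 / 117198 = -21.08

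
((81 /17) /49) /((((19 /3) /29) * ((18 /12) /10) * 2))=23490 /15827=1.48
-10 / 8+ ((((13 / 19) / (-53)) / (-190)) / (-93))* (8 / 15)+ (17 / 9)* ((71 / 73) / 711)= -34561391802349 / 27706376762100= -1.25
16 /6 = 8 /3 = 2.67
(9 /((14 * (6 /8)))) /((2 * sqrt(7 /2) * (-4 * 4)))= -3 * sqrt(14) /784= -0.01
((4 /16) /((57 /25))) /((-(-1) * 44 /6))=25 /1672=0.01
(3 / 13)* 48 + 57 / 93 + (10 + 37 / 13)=9888 / 403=24.54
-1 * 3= -3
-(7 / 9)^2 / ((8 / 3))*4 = -49 / 54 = -0.91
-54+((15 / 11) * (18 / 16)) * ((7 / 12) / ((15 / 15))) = -53.11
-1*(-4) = 4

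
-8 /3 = -2.67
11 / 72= 0.15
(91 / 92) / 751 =91 / 69092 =0.00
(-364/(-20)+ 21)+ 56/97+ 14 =26082/485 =53.78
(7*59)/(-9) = -413/9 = -45.89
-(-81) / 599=81 / 599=0.14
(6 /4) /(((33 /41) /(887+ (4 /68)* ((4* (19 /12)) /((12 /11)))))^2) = 495737928719929 /271918944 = 1823109.20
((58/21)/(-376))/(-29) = 1/3948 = 0.00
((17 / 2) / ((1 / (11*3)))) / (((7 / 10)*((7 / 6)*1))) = 16830 / 49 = 343.47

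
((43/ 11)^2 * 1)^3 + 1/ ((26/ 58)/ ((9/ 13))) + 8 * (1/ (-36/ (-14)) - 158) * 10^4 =-33965590490725682/ 2694544281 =-12605319.10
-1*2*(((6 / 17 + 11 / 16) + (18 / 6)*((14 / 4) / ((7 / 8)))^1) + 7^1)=-5451 / 136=-40.08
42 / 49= 6 / 7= 0.86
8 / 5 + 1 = 13 / 5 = 2.60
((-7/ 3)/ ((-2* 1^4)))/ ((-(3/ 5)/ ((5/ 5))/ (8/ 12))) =-35/ 27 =-1.30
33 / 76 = 0.43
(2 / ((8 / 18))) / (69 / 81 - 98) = -243 / 5246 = -0.05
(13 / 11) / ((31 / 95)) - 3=212 / 341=0.62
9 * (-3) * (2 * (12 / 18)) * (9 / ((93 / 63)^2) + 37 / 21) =-1426872 / 6727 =-212.11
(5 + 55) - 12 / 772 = 11577 / 193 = 59.98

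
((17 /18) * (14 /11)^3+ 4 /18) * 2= 17324 /3993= 4.34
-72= -72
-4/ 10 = -2/ 5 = -0.40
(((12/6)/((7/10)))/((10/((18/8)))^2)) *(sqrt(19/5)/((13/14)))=81 *sqrt(95)/2600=0.30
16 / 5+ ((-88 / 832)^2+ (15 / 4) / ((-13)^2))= 174861 / 54080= 3.23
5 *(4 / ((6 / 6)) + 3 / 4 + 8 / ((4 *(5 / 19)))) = 247 / 4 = 61.75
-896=-896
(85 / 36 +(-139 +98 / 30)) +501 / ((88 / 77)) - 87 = 78481 / 360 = 218.00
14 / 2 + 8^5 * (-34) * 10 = -11141113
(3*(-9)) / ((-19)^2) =-27 / 361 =-0.07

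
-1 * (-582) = 582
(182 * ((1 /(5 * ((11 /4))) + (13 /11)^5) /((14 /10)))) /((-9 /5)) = -171.76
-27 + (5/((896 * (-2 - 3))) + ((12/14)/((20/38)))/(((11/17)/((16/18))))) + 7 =-2626213/147840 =-17.76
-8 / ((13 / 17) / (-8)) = 1088 / 13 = 83.69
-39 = -39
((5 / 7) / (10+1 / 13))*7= 65 / 131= 0.50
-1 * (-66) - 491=-425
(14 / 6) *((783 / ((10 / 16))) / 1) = 14616 / 5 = 2923.20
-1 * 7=-7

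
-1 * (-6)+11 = 17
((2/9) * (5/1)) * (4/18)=0.25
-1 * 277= -277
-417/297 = -139/99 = -1.40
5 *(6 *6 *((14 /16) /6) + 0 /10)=105 /4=26.25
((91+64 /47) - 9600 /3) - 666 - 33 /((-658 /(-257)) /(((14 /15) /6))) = -5323657 /1410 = -3775.64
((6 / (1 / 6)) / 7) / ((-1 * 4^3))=-9 / 112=-0.08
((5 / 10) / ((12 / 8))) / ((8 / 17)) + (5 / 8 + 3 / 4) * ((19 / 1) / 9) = 65 / 18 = 3.61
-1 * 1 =-1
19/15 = 1.27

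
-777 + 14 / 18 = -6986 / 9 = -776.22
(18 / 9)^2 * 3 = 12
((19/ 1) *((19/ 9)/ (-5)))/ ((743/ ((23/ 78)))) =-0.00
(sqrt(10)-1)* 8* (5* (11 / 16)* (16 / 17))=55.96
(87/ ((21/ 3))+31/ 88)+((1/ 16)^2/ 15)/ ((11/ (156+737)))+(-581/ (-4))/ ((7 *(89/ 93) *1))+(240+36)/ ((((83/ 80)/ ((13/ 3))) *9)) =1065252016571/ 6552564480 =162.57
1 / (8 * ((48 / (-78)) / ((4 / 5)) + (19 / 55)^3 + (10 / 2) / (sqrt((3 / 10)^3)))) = 91951907565375 / 935070121814239976 + 350852119921875 * sqrt(30) / 467535060907119988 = 0.00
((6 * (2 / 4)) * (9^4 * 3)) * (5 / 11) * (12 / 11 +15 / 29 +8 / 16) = 397104525 / 7018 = 56583.72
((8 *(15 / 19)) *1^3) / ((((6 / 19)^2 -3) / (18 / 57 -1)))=520 / 349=1.49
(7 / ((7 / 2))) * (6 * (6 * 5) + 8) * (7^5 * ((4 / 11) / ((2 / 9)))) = 113749776 / 11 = 10340888.73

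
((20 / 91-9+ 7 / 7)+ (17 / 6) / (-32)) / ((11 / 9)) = -412449 / 64064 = -6.44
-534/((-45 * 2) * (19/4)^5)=91136/37141485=0.00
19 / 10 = 1.90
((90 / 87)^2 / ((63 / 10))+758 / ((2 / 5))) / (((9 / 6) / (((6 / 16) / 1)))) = 11156865 / 23548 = 473.79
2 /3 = 0.67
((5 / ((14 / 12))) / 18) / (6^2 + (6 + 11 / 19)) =95 / 16989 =0.01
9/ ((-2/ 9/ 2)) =-81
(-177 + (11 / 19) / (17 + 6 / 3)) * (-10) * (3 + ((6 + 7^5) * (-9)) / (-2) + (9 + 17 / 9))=435096561290 / 3249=133917070.26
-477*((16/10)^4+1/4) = -8113293/2500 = -3245.32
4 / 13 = 0.31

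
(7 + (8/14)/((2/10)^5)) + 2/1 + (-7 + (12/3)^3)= 1851.71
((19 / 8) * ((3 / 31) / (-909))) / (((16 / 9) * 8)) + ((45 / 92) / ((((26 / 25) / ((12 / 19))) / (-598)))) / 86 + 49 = 122941148183 / 2619419648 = 46.93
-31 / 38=-0.82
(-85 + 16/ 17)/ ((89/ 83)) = -118607/ 1513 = -78.39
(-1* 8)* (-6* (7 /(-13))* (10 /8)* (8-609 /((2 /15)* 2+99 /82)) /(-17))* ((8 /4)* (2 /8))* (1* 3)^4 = -254999340 /8177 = -31184.95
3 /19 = 0.16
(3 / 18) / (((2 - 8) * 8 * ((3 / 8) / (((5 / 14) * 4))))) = -5 / 378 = -0.01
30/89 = 0.34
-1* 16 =-16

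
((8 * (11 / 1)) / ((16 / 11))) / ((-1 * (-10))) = 121 / 20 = 6.05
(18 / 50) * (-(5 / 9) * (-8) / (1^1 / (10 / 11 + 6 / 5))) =928 / 275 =3.37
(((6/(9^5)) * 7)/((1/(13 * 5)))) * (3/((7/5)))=650/6561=0.10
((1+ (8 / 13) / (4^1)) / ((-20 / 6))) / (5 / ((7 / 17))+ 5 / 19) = -399 / 14300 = -0.03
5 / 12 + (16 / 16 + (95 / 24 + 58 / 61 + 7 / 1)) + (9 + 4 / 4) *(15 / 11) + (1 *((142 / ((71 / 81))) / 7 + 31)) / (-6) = 2022157 / 112728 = 17.94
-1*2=-2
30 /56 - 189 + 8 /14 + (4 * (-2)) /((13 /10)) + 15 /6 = -69723 /364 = -191.55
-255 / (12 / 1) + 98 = 76.75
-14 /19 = -0.74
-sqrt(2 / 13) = -sqrt(26) / 13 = -0.39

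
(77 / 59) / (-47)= -77 / 2773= -0.03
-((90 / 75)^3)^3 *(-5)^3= 10077696 / 15625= 644.97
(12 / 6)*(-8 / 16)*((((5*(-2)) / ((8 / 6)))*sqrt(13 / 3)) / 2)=7.81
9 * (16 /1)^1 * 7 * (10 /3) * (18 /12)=5040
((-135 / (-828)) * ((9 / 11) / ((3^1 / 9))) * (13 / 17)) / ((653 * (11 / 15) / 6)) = 0.00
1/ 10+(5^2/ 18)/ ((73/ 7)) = 766/ 3285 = 0.23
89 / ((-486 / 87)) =-2581 / 162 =-15.93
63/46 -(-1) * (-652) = -29929/46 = -650.63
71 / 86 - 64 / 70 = -267 / 3010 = -0.09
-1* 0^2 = 0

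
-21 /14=-3 /2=-1.50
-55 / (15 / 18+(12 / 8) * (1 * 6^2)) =-330 / 329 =-1.00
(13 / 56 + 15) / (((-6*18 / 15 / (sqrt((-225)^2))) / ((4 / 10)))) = -21325 / 112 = -190.40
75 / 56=1.34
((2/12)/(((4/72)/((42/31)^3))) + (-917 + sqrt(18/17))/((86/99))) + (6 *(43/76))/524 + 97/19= -26605470909239/25507530856 + 297 *sqrt(34)/1462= -1041.86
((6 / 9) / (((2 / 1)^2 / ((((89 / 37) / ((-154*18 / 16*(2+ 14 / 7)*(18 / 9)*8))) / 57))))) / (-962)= 89 / 134975865024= 0.00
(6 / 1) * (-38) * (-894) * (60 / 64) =382185 / 2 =191092.50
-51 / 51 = -1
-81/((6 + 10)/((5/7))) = -405/112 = -3.62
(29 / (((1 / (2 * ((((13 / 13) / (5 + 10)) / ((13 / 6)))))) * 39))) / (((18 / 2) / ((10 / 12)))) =58 / 13689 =0.00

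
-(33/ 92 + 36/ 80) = -93/ 115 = -0.81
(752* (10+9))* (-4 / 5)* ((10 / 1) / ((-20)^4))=-0.71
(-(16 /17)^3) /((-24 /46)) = 23552 /14739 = 1.60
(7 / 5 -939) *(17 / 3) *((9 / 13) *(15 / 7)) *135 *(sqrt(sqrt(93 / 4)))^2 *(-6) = 290491920 *sqrt(93) / 91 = 30784644.23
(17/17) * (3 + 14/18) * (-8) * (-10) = 2720/9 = 302.22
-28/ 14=-2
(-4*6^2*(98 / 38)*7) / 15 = -16464 / 95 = -173.31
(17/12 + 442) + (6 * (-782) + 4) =-50935/12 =-4244.58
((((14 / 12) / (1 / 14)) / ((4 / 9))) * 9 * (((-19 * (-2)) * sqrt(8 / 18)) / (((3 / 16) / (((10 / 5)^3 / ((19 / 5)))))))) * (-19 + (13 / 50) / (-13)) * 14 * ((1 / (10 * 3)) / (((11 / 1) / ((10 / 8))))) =-5219088 / 55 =-94892.51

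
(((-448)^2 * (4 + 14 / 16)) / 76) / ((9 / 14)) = 1141504 / 57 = 20026.39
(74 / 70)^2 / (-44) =-1369 / 53900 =-0.03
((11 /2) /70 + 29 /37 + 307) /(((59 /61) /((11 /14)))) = 1070061817 /4278680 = 250.09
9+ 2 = 11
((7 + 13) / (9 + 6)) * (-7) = -28 / 3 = -9.33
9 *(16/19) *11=1584/19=83.37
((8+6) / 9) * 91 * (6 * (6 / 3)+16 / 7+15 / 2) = 27755 / 9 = 3083.89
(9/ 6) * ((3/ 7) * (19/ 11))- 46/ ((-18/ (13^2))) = 600137/ 1386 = 433.00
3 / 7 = 0.43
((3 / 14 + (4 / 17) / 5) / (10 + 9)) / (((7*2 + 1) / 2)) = 311 / 169575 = 0.00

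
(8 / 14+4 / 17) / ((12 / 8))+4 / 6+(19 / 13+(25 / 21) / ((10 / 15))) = 5903 / 1326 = 4.45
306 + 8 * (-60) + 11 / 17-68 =-4103 / 17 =-241.35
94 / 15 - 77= -1061 / 15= -70.73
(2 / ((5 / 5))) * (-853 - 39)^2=1591328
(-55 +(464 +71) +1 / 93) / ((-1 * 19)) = -44641 / 1767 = -25.26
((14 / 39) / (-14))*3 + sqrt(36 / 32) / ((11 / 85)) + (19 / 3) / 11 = 214 / 429 + 255*sqrt(2) / 44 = 8.69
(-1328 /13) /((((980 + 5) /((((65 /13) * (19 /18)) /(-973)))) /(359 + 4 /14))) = 31729240 /156986739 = 0.20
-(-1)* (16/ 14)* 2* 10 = 22.86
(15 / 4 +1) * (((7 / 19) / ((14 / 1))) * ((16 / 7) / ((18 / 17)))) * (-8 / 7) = -136 / 441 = -0.31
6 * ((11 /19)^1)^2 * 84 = 60984 /361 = 168.93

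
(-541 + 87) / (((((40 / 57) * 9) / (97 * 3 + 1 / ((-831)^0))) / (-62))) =19520638 / 15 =1301375.87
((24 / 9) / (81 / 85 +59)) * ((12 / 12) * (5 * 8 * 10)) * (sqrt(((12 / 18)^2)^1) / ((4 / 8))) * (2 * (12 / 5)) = 217600 / 1911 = 113.87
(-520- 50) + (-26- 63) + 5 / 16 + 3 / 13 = -136959 / 208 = -658.46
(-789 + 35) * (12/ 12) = -754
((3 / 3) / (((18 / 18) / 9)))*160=1440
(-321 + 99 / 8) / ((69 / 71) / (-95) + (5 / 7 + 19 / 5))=-116573835 / 1701272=-68.52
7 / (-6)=-7 / 6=-1.17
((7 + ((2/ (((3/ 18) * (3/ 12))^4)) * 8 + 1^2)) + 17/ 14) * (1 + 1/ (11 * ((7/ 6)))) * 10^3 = 3084195049500/ 539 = 5722068737.48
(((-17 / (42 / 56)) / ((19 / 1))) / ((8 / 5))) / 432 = -85 / 49248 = -0.00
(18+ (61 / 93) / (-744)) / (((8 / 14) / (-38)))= -165637535 / 138384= -1196.94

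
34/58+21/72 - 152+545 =274139/696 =393.88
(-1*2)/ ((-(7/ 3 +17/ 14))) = 84/ 149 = 0.56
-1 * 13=-13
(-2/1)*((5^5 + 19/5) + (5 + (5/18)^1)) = -282067/45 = -6268.16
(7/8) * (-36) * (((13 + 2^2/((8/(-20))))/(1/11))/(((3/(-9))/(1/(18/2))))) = 693/2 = 346.50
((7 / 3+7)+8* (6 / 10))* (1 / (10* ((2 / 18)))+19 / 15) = 1378 / 45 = 30.62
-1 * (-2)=2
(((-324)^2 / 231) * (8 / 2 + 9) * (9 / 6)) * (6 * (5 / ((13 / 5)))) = 102249.35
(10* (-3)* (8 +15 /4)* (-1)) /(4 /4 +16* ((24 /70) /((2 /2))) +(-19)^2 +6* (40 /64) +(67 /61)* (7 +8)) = 3010350 /3311053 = 0.91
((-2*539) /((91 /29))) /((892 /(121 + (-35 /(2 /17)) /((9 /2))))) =-42427 /2007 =-21.14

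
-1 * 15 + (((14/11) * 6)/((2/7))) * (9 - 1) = 2187/11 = 198.82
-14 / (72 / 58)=-203 / 18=-11.28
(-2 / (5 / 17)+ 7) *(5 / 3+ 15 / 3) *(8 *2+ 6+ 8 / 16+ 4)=106 / 3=35.33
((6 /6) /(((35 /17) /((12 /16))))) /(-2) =-51 /280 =-0.18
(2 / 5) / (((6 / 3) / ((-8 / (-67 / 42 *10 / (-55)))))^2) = 1707552 / 22445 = 76.08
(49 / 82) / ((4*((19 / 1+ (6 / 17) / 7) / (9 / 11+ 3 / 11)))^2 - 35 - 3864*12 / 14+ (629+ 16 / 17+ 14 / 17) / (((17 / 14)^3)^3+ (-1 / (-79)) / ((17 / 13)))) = 332092732457095726221 / 912507753752098398775420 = 0.00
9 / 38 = 0.24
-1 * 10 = -10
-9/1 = -9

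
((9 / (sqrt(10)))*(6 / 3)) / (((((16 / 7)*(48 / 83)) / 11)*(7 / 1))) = 2739*sqrt(10) / 1280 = 6.77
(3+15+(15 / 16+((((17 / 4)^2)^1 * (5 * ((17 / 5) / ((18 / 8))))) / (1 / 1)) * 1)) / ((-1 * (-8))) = 22379 / 1152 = 19.43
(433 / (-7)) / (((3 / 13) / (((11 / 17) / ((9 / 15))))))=-309595 / 1071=-289.07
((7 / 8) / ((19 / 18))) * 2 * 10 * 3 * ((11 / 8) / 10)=2079 / 304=6.84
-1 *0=0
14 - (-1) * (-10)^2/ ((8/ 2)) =39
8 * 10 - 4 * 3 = 68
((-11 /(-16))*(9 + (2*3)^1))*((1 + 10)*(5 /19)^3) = 2.07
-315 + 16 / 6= -937 / 3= -312.33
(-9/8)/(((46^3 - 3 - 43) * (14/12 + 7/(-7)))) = -3/43240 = -0.00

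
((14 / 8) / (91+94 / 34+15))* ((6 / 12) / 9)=119 / 133128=0.00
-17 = -17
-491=-491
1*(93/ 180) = 31/ 60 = 0.52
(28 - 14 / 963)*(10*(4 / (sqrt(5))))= 215600*sqrt(5) / 963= 500.62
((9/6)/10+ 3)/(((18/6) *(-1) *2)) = -21/40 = -0.52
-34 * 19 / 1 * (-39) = 25194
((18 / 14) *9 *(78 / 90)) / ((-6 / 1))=-117 / 70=-1.67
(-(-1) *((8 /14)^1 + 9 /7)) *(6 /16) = 39 /56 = 0.70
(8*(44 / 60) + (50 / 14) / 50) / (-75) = -1247 / 15750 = -0.08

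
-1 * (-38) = 38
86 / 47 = 1.83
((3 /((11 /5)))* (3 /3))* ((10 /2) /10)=15 /22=0.68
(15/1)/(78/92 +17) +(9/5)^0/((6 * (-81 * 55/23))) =18424817/21945330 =0.84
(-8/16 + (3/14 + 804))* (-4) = -22504/7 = -3214.86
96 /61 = 1.57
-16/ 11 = -1.45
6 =6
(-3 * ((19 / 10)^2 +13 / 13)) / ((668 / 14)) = -9681 / 33400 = -0.29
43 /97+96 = 9355 /97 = 96.44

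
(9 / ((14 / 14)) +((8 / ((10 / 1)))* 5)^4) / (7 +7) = 265 / 14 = 18.93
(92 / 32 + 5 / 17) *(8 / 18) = 431 / 306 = 1.41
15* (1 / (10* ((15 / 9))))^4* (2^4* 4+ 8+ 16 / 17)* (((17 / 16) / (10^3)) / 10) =7533 / 5000000000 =0.00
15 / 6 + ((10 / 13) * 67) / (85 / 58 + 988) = 3808005 / 1492114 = 2.55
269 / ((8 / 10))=1345 / 4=336.25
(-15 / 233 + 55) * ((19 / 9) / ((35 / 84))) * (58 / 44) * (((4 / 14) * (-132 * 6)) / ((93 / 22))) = -19640.32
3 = 3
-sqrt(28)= -2* sqrt(7)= -5.29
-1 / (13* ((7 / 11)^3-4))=1331 / 64753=0.02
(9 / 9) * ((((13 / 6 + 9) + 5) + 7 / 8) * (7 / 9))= 13.25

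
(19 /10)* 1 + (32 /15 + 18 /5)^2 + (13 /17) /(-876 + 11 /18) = 4191240943 /120541050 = 34.77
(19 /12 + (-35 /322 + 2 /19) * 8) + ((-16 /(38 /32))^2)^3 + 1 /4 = 38843558510399293 /6492331578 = 5982990.55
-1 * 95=-95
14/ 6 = 7/ 3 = 2.33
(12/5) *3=36/5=7.20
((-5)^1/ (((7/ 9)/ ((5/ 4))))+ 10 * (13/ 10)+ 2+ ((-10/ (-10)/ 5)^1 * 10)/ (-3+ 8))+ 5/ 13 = 14103/ 1820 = 7.75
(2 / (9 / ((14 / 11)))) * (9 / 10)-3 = -151 / 55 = -2.75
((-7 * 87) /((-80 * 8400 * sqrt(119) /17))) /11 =29 * sqrt(119) /2464000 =0.00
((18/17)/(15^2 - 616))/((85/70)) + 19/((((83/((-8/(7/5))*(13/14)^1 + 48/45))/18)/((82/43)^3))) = -22132295114930508/182693940710155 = -121.14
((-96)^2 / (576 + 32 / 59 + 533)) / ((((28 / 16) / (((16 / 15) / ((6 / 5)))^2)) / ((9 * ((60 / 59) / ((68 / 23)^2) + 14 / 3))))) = 64137527296 / 397294947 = 161.44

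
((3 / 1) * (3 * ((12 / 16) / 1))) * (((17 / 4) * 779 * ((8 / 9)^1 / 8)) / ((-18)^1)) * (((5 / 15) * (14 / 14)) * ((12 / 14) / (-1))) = 13243 / 336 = 39.41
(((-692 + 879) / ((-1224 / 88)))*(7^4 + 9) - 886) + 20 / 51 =-5092868 / 153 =-33286.72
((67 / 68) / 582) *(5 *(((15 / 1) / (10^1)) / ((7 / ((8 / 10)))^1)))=67 / 46172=0.00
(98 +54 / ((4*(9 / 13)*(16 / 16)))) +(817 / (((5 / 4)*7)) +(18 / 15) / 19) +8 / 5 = 212.53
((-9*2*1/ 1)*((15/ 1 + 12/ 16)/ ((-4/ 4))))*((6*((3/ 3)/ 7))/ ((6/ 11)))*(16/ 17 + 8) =67716/ 17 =3983.29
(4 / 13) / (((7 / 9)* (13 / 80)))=2880 / 1183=2.43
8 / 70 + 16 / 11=604 / 385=1.57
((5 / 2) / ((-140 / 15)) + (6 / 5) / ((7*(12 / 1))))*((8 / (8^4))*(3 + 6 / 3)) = -71 / 28672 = -0.00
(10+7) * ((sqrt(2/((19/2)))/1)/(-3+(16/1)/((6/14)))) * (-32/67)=-3264 * sqrt(19)/131119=-0.11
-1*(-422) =422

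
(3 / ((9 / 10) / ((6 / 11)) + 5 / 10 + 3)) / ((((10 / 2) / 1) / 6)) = 72 / 103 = 0.70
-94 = -94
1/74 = 0.01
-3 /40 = -0.08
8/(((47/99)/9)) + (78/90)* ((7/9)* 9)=111197/705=157.73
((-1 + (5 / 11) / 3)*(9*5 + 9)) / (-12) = 42 / 11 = 3.82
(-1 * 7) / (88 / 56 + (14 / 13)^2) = -8281 / 3231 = -2.56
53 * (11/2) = 583/2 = 291.50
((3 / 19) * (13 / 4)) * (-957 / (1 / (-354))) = 6606171 / 38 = 173846.61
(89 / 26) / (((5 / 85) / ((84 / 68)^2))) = 39249 / 442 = 88.80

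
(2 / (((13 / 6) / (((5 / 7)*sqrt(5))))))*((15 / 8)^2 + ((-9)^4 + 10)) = 6311535*sqrt(5) / 1456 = 9693.01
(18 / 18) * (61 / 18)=3.39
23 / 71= 0.32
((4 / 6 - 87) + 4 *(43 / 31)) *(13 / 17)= -97669 / 1581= -61.78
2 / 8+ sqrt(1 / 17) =sqrt(17) / 17+ 1 / 4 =0.49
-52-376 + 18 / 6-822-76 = -1323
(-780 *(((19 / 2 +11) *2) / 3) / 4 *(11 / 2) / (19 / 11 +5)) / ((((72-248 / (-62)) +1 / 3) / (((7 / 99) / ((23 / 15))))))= -1.32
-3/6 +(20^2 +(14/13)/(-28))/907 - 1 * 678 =-7994994/11791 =-678.06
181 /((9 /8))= 1448 /9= 160.89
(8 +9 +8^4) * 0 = 0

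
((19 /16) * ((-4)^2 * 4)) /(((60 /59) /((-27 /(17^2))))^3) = -2844704529 /48275138000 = -0.06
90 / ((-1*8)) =-45 / 4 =-11.25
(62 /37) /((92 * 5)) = 31 /8510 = 0.00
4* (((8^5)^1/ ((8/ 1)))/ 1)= 16384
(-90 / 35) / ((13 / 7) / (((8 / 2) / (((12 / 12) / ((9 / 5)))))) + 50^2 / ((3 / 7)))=-648 / 1470065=-0.00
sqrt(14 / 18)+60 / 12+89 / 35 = sqrt(7) / 3+264 / 35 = 8.42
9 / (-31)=-9 / 31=-0.29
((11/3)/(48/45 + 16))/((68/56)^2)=2695/18496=0.15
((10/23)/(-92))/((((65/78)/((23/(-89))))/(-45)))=-135/2047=-0.07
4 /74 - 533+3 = -19608 /37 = -529.95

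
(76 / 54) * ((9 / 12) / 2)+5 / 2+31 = 1225 / 36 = 34.03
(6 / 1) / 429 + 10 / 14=729 / 1001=0.73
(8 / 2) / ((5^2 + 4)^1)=4 / 29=0.14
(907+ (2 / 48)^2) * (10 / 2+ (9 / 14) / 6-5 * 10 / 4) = -12015959 / 1792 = -6705.33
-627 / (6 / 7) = -1463 / 2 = -731.50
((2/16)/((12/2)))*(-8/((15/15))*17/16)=-17/96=-0.18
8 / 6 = 4 / 3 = 1.33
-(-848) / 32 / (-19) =-53 / 38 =-1.39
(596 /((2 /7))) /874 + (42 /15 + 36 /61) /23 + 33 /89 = 34459134 /11862365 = 2.90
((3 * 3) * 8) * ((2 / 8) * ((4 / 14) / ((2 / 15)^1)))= 270 / 7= 38.57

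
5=5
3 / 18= 1 / 6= 0.17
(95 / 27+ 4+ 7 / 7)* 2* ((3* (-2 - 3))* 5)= -11500 / 9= -1277.78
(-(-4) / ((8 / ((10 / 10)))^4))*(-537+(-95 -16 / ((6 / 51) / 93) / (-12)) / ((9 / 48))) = 13733 / 3072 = 4.47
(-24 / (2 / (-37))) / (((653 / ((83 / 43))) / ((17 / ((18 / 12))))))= 417656 / 28079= 14.87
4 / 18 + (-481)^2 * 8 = 16657994 / 9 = 1850888.22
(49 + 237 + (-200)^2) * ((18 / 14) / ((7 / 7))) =362574 / 7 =51796.29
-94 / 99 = -0.95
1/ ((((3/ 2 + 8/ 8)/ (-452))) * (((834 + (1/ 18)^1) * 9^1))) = -1808/ 75065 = -0.02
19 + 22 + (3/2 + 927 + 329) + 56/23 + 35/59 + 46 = 3657191/2714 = 1347.53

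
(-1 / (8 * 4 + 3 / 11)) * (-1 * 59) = 649 / 355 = 1.83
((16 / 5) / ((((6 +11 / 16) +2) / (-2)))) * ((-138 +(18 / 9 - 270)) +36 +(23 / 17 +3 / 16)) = 3207072 / 11815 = 271.44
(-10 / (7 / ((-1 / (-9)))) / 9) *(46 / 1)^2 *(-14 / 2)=21160 / 81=261.23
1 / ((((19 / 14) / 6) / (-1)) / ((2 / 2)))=-84 / 19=-4.42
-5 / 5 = -1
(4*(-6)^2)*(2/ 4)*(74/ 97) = 54.93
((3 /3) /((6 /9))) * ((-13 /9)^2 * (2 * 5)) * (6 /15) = 338 /27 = 12.52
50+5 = 55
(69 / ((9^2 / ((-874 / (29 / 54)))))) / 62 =-20102 / 899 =-22.36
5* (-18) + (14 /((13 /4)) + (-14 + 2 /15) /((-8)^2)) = -67009 /780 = -85.91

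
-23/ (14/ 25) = -575/ 14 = -41.07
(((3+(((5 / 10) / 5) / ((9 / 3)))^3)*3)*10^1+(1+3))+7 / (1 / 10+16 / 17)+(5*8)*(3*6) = 43580459 / 53100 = 820.72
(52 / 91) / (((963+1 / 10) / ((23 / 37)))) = 920 / 2494429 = 0.00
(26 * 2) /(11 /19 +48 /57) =988 /27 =36.59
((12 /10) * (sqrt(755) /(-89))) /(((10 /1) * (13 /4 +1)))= -12 * sqrt(755) /37825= -0.01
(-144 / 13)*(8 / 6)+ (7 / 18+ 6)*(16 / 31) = -41608 / 3627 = -11.47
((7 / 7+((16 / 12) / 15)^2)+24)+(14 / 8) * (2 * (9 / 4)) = 532703 / 16200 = 32.88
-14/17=-0.82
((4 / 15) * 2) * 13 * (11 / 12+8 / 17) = 9.62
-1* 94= -94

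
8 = 8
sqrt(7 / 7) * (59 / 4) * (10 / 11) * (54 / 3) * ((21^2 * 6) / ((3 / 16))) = 37467360 / 11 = 3406123.64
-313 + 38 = -275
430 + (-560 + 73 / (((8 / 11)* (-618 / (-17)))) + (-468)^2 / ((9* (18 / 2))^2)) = -12528671 / 133488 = -93.86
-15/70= -3/14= -0.21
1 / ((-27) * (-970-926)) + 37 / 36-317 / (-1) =16280479 / 51192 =318.03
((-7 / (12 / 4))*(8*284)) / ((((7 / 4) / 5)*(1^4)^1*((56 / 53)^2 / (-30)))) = 19943900 / 49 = 407018.37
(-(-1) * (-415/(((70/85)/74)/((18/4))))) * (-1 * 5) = 839041.07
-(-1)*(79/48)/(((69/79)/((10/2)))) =31205/3312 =9.42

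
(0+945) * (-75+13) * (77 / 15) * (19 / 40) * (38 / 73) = -74366.49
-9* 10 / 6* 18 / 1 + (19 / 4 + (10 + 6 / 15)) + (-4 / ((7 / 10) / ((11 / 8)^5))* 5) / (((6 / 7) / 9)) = -70832781 / 40960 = -1729.32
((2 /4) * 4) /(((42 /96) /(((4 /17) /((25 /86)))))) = 11008 /2975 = 3.70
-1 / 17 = -0.06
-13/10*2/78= -1/30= -0.03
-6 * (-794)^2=-3782616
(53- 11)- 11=31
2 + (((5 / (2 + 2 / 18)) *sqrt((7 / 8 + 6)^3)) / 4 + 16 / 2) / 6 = 5.11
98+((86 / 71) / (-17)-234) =-164238 / 1207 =-136.07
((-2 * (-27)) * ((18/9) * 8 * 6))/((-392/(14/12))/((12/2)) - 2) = -2592/29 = -89.38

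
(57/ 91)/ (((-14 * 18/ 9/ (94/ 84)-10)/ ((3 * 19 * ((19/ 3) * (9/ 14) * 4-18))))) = 916218/ 524251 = 1.75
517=517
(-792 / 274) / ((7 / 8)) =-3168 / 959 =-3.30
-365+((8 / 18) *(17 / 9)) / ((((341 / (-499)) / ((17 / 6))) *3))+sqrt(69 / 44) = -91023407 / 248589+sqrt(759) / 22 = -364.91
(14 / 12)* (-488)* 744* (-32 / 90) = 6777344 / 45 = 150607.64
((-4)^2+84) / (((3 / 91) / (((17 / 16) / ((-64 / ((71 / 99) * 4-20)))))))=2049775 / 2376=862.70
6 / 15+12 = 12.40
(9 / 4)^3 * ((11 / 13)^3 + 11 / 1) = 9294021 / 70304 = 132.20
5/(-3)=-5/3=-1.67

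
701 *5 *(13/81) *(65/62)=2961725/5022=589.75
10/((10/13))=13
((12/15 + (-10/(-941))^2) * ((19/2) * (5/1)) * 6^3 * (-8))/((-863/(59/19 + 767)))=44783494244352/764170103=58604.09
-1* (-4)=4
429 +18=447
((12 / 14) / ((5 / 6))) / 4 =9 / 35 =0.26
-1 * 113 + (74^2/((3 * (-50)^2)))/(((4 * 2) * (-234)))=-396631369/3510000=-113.00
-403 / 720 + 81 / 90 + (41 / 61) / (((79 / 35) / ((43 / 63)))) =377171 / 693936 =0.54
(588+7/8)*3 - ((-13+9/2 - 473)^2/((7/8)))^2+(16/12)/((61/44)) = -5036237536415213/71736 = -70205162490.45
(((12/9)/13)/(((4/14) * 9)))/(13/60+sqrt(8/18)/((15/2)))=56/429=0.13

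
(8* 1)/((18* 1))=4/9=0.44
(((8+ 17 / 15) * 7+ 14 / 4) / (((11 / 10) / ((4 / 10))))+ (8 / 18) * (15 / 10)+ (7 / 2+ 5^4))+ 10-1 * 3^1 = 218027 / 330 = 660.69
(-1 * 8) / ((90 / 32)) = -128 / 45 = -2.84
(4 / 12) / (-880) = -1 / 2640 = -0.00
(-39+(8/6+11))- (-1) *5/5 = -77/3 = -25.67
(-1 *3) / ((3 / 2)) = -2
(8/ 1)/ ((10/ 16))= 12.80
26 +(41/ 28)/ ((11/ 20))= 2207/ 77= 28.66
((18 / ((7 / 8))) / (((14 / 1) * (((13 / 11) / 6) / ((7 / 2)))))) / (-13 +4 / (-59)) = -46728 / 23387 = -2.00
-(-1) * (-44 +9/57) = -833/19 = -43.84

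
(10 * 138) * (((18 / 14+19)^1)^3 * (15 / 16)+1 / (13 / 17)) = 48164971830 / 4459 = 10801742.95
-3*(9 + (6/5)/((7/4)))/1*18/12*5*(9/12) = -9153/56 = -163.45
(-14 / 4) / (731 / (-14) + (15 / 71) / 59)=205261 / 3061949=0.07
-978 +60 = -918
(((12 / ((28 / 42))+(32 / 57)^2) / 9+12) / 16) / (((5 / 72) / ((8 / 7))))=1641592 / 113715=14.44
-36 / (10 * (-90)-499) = 36 / 1399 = 0.03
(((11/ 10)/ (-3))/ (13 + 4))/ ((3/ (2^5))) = -176/ 765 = -0.23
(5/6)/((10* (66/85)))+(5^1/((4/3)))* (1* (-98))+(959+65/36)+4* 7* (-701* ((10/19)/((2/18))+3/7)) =-100793.32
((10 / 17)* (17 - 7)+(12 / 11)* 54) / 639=12116 / 119493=0.10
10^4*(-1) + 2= -9998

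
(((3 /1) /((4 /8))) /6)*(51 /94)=51 /94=0.54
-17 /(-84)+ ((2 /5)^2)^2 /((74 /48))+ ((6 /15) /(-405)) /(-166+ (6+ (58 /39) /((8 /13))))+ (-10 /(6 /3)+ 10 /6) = -102958258561 /33059407500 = -3.11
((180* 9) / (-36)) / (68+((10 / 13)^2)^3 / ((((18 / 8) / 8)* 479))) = -936376811955 / 1415001404732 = -0.66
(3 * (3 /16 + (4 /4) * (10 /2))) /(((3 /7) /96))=3486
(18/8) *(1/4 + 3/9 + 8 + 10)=669/16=41.81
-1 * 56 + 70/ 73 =-4018/ 73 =-55.04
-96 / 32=-3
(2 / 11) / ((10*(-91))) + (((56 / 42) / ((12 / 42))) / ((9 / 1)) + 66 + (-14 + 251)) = 41015948 / 135135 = 303.52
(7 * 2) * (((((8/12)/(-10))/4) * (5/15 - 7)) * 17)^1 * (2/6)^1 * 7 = 1666/27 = 61.70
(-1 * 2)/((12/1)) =-1/6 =-0.17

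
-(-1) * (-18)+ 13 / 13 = -17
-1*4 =-4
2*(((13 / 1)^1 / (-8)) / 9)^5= -371293 / 967458816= -0.00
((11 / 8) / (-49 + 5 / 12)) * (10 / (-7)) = 15 / 371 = 0.04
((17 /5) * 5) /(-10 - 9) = -17 /19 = -0.89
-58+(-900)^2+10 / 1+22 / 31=25108534 / 31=809952.71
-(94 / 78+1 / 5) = -274 / 195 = -1.41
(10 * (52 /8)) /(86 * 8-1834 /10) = 325 /2523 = 0.13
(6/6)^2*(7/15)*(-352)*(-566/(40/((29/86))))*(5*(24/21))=4478.86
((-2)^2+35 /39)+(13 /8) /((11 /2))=8911 /1716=5.19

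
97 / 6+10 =157 / 6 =26.17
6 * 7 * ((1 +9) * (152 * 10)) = 638400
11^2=121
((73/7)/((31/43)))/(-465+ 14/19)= -0.03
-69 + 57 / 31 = -2082 / 31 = -67.16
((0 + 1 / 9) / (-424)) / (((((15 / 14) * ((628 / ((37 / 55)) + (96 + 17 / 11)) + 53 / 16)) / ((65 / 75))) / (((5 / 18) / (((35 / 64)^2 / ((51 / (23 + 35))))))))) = -0.00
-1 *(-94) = 94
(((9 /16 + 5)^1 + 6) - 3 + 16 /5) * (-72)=-8469 /10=-846.90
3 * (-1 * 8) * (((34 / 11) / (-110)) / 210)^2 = -578 / 1345141875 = -0.00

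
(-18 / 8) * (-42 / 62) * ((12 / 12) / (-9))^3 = -7 / 3348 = -0.00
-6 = -6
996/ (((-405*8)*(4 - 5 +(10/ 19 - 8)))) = 1577/ 43470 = 0.04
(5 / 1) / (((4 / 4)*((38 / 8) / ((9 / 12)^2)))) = 45 / 76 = 0.59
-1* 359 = -359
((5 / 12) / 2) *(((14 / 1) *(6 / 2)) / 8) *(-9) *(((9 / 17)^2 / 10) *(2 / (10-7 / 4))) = -1701 / 25432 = -0.07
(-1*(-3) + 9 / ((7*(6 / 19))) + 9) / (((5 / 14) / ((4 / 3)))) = 60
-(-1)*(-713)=-713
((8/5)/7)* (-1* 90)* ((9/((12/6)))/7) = -648/49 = -13.22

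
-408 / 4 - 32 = -134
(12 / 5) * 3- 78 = -354 / 5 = -70.80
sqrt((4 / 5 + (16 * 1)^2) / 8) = sqrt(3210) / 10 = 5.67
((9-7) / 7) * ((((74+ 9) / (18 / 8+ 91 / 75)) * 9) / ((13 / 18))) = 8067600 / 94549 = 85.33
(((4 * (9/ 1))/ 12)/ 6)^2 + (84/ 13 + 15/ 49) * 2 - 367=-899991/ 2548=-353.21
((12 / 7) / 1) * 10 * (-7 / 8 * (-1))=15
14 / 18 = 7 / 9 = 0.78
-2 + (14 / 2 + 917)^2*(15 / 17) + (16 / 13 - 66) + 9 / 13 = 166471717 / 221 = 753265.69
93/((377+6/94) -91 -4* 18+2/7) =10199/23507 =0.43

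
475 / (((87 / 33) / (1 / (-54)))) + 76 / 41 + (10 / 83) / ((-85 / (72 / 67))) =-9010018897 / 6069842622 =-1.48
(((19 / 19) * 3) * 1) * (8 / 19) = 24 / 19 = 1.26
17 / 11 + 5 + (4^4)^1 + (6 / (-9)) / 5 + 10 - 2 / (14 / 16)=311996 / 1155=270.13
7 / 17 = 0.41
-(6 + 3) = -9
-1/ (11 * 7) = -1/ 77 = -0.01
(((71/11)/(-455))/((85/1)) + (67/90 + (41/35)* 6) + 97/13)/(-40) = -116659607/306306000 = -0.38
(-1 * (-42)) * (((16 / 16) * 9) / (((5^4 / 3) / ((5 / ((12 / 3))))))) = 567 / 250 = 2.27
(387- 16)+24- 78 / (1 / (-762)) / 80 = 22759 / 20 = 1137.95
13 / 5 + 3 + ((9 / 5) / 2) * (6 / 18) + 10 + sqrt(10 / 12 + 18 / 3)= sqrt(246) / 6 + 159 / 10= 18.51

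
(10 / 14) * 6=30 / 7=4.29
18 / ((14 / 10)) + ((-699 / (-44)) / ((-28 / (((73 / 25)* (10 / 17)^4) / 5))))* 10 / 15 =82515700 / 6431117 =12.83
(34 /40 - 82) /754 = -0.11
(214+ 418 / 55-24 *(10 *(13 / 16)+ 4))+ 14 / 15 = -1027 / 15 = -68.47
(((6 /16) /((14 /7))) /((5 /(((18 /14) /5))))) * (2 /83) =27 /116200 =0.00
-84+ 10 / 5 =-82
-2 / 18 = -1 / 9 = -0.11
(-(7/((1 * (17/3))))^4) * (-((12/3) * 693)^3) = 49597658187.36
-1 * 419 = -419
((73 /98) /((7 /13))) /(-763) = -949 /523418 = -0.00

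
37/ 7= 5.29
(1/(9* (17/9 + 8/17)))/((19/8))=0.02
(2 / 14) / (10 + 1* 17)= 1 / 189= 0.01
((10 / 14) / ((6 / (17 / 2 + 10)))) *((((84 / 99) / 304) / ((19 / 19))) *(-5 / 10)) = -185 / 60192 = -0.00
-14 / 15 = -0.93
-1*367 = -367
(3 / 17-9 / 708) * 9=5913 / 4012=1.47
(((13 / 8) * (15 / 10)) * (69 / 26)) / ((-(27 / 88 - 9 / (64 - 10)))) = -6831 / 148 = -46.16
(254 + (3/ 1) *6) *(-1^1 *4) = -1088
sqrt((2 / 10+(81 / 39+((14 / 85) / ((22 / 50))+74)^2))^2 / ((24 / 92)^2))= 144650284078 / 6818955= 21212.97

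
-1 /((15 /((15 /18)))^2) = -0.00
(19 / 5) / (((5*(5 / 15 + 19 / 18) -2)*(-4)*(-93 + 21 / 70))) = 19 / 9167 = 0.00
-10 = -10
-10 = -10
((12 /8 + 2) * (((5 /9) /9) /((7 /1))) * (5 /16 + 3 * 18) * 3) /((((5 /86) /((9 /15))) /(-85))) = -635239 /144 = -4411.38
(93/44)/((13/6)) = 279/286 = 0.98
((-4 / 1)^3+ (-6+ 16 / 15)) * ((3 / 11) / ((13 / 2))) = -188 / 65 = -2.89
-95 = -95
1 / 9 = 0.11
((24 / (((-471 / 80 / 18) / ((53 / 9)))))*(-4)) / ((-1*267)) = -271360 / 41919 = -6.47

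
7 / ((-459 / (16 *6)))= -1.46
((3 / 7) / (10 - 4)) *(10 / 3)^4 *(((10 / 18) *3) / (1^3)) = 25000 / 1701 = 14.70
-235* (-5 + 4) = 235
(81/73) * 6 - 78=-71.34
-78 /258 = -13 /43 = -0.30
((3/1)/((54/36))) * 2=4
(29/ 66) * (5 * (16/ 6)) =580/ 99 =5.86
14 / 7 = 2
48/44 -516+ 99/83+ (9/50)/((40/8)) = -117247533/228250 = -513.68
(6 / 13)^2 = 36 / 169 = 0.21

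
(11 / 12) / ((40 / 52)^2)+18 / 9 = 4259 / 1200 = 3.55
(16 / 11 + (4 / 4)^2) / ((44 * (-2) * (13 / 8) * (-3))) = 9 / 1573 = 0.01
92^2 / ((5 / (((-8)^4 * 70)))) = 485359616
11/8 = 1.38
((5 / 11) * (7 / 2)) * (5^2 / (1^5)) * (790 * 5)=1728125 / 11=157102.27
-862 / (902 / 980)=-422380 / 451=-936.54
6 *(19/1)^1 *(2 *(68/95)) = 163.20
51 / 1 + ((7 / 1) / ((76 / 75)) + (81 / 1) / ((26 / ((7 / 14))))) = 14688 / 247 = 59.47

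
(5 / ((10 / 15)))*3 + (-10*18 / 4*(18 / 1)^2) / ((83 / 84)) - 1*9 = -2447199 / 166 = -14742.16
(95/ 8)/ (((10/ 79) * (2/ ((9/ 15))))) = 4503/ 160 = 28.14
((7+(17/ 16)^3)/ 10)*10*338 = 5675865/ 2048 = 2771.42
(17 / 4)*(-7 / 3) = -119 / 12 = -9.92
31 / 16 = 1.94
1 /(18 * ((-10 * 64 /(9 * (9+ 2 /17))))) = -31 /4352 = -0.01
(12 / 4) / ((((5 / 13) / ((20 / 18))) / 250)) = 6500 / 3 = 2166.67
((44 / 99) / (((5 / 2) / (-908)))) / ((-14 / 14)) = 7264 / 45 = 161.42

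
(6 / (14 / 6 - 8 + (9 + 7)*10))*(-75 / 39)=-450 / 6019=-0.07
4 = 4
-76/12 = -19/3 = -6.33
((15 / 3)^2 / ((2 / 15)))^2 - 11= 140581 / 4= 35145.25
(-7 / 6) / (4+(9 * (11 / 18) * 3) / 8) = -56 / 291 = -0.19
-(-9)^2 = -81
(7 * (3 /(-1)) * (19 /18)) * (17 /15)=-2261 /90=-25.12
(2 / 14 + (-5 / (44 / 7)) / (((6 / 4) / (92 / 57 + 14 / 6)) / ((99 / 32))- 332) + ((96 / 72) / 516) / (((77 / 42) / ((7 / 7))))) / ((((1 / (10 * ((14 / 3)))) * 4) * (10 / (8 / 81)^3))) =76583427952 / 464570147258613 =0.00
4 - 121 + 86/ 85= -115.99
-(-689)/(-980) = -689/980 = -0.70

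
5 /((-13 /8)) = -40 /13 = -3.08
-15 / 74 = -0.20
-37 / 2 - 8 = -53 / 2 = -26.50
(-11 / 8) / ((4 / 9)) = -99 / 32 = -3.09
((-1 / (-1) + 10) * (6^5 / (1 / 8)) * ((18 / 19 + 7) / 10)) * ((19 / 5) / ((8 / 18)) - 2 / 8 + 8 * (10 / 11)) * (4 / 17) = 16090907904 / 8075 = 1992682.09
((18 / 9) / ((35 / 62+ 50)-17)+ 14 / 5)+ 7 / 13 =459637 / 135265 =3.40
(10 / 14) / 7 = 5 / 49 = 0.10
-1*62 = -62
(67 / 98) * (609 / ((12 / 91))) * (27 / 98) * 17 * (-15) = -173908215 / 784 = -221821.70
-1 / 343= -0.00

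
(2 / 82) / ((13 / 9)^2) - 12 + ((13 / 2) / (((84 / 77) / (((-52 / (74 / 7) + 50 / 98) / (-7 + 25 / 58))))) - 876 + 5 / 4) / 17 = -30858313050917 / 488195208774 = -63.21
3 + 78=81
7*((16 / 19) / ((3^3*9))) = 112 / 4617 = 0.02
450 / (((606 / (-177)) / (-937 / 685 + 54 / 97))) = 143101845 / 1342189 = 106.62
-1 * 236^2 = -55696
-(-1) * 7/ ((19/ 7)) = 49/ 19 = 2.58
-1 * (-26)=26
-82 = -82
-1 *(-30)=30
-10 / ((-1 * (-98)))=-0.10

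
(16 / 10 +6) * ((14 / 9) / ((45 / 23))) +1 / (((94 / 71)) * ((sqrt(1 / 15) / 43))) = 12236 / 2025 +3053 * sqrt(15) / 94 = 131.83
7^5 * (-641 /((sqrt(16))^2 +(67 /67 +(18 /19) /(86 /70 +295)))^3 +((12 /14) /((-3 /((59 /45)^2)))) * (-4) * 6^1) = 852128738869171116015152 /4349345117827806225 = 195921.16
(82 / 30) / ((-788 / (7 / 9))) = -287 / 106380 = -0.00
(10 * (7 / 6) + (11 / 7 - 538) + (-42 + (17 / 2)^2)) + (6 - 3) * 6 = -40027 / 84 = -476.51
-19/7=-2.71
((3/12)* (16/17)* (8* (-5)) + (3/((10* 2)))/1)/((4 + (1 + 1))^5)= -3149/2643840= -0.00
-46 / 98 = -23 / 49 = -0.47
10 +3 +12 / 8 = 29 / 2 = 14.50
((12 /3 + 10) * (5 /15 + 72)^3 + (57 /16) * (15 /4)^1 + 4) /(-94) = -9155638445 /162432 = -56365.98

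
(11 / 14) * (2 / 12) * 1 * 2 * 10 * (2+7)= 23.57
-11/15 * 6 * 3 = -66/5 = -13.20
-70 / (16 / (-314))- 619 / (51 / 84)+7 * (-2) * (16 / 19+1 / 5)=2194017 / 6460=339.63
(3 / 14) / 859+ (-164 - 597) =-9151783 / 12026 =-761.00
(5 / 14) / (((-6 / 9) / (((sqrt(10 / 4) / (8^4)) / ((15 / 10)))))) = -5 * sqrt(10) / 114688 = -0.00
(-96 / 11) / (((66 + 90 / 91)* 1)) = -182 / 1397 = -0.13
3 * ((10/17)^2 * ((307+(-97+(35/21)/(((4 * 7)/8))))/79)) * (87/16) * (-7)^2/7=141375/1343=105.27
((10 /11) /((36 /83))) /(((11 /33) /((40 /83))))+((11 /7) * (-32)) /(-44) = 964 /231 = 4.17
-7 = -7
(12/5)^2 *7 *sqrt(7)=1008 *sqrt(7)/25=106.68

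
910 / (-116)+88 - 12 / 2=4301 / 58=74.16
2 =2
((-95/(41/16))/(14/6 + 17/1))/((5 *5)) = -456/5945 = -0.08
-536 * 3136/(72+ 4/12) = -23238.19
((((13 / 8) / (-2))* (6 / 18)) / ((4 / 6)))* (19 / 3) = -247 / 96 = -2.57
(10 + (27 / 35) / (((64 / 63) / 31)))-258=-71827 / 320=-224.46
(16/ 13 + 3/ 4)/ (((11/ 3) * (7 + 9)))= 309/ 9152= 0.03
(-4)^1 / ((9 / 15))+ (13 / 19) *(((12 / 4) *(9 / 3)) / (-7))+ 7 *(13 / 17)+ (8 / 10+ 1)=-13343 / 33915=-0.39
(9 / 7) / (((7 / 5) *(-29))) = -45 / 1421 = -0.03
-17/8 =-2.12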